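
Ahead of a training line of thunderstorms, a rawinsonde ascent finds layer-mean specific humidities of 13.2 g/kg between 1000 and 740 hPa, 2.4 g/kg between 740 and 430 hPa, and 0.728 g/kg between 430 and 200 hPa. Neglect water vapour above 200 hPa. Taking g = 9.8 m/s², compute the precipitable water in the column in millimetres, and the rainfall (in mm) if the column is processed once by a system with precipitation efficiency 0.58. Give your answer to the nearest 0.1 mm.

PW ≈ 44.3 mm; rainfall ≈ 25.7 mm

Precipitable water is the column-integrated vapour mass per unit area: PW = (1/g) Σ q̄ Δp, with q in kg/kg and Δp in Pa (1 kg/m² of water = 1 mm).
Layer 1000–740 hPa: Δp = 260 hPa = 26000 Pa, q̄ = 0.0132 kg/kg → 0.0132 × 26000 / 9.8 = 35.02 mm
Layer 740–430 hPa: Δp = 310 hPa = 31000 Pa, q̄ = 0.0024 kg/kg → 0.0024 × 31000 / 9.8 = 7.59 mm
Layer 430–200 hPa: Δp = 230 hPa = 23000 Pa, q̄ = 0.000728 kg/kg → 0.000728 × 23000 / 9.8 = 1.71 mm
PW = 35.02 + 7.59 + 1.71 = 44.32 ≈ 44.3 mm.
Rainfall = ε × PW = 0.58 × 44.3 = 25.7 mm.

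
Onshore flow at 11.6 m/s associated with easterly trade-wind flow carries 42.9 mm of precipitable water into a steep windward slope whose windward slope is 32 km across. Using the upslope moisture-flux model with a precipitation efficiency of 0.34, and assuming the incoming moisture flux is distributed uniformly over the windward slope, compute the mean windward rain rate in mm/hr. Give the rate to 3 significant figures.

Incoming column moisture flux per unit ridge length: F = V × PW = 11.6 × 42.9 = 497.64 mm·m/s.
Spread over the 32 km slope with efficiency ε = 0.34: R = ε·F/W = 0.34 × 497.64 / 32000 m = 5.287e-03 mm/s.
R = 5.287e-03 × 3600 = 19.0 mm/hr.

R ≈ 19.0 mm/hr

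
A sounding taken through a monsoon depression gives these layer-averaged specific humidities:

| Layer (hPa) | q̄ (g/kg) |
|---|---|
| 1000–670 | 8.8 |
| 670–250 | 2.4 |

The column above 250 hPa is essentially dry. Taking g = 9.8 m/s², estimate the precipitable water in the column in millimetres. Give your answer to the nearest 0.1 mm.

PW ≈ 39.9 mm

Precipitable water is the column-integrated vapour mass per unit area: PW = (1/g) Σ q̄ Δp, with q in kg/kg and Δp in Pa (1 kg/m² of water = 1 mm).
Layer 1000–670 hPa: Δp = 330 hPa = 33000 Pa, q̄ = 0.0088 kg/kg → 0.0088 × 33000 / 9.8 = 29.63 mm
Layer 670–250 hPa: Δp = 420 hPa = 42000 Pa, q̄ = 0.0024 kg/kg → 0.0024 × 42000 / 9.8 = 10.29 mm
PW = 29.63 + 10.29 = 39.92 ≈ 39.9 mm.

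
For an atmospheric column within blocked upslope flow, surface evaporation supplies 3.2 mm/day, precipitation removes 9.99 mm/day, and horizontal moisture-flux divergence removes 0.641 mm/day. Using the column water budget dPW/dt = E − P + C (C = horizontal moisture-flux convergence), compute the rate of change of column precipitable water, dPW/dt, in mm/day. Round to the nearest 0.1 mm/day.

dPW/dt ≈ -7.4 mm/day

dPW/dt = E − P + C = 3.2 − 9.99 + (-0.641) = -7.4 mm/day.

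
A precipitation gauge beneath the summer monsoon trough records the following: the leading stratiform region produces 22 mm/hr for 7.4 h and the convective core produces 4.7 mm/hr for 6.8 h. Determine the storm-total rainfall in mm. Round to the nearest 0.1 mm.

Total = Σ Rᵢ Δtᵢ = 22 × 7.4 + 4.7 × 6.8
      = 162.8 + 31.96 = 194.8 mm.

total ≈ 194.8 mm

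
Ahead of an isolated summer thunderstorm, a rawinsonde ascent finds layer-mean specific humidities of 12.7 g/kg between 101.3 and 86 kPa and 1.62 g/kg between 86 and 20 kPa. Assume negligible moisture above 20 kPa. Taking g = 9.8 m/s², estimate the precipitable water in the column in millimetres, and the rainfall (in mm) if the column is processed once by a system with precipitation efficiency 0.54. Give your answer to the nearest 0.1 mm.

Precipitable water is the column-integrated vapour mass per unit area: PW = (1/g) Σ q̄ Δp, with q in kg/kg and Δp in Pa (1 kg/m² of water = 1 mm).
Layer 101.3–86 kPa: Δp = 153 hPa = 15300 Pa, q̄ = 0.0127 kg/kg → 0.0127 × 15300 / 9.8 = 19.83 mm
Layer 86–20 kPa: Δp = 660 hPa = 66000 Pa, q̄ = 0.00162 kg/kg → 0.00162 × 66000 / 9.8 = 10.91 mm
PW = 19.83 + 10.91 = 30.74 ≈ 30.7 mm.
Rainfall = ε × PW = 0.54 × 30.7 = 16.6 mm.

PW ≈ 30.7 mm; rainfall ≈ 16.6 mm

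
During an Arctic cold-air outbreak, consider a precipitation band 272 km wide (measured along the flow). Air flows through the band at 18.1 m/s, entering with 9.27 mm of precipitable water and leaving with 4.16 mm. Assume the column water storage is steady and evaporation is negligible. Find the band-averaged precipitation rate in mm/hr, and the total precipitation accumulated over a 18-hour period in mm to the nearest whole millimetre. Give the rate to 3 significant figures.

R ≈ 1.22 mm/hr; total ≈ 22 mm

Column moisture flux per unit crosswind length is F = V × PW.
Inflow: F_in = 18.1 × 9.27 = 167.787 mm·m/s
Outflow: F_out = 18.1 × 4.16 = 75.296 mm·m/s
Steady-state rate R = (F_in − F_out)/L = (167.787 − 75.296) / 272000 m = 3.400e-04 mm/s.
R = 3.400e-04 × 3600 = 1.22 mm/hr.
Over 18 h: total = 1.22 × 18 = 21.96 ≈ 22 mm.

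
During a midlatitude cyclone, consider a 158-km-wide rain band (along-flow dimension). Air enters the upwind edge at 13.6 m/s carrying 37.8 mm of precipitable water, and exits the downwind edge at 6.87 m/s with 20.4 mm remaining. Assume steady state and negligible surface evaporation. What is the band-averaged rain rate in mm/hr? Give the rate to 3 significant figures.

Column moisture flux per unit crosswind length is F = V × PW.
Inflow: F_in = 13.6 × 37.8 = 514.08 mm·m/s
Outflow: F_out = 6.87 × 20.4 = 140.148 mm·m/s
Steady-state rate R = (F_in − F_out)/L = (514.08 − 140.148) / 158000 m = 2.367e-03 mm/s.
R = 2.367e-03 × 3600 = 8.52 mm/hr.

R ≈ 8.52 mm/hr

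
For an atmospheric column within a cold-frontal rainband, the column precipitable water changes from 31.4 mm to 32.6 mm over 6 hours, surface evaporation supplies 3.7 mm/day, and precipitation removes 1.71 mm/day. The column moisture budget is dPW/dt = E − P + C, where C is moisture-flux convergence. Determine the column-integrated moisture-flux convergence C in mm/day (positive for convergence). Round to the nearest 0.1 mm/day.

C ≈ 2.8 mm/day

dPW/dt = (32.6 − 31.4) mm / (6/24 day) = +4.800 mm/day.
C = dPW/dt − E + P = (+4.800) − 3.7 + 1.71 = 2.8 mm/day.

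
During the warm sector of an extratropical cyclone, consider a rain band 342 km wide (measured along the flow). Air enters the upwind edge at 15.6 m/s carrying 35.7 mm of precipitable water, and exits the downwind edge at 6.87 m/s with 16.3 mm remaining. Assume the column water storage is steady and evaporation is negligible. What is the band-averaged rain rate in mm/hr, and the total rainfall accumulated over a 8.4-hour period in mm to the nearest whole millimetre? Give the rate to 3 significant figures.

R ≈ 4.68 mm/hr; total ≈ 39 mm

Column moisture flux per unit crosswind length is F = V × PW.
Inflow: F_in = 15.6 × 35.7 = 556.92 mm·m/s
Outflow: F_out = 6.87 × 16.3 = 111.981 mm·m/s
Steady-state rate R = (F_in − F_out)/L = (556.92 − 111.981) / 342000 m = 1.301e-03 mm/s.
R = 1.301e-03 × 3600 = 4.68 mm/hr.
Over 8.4 h: total = 4.68 × 8.4 = 39.312 ≈ 39 mm.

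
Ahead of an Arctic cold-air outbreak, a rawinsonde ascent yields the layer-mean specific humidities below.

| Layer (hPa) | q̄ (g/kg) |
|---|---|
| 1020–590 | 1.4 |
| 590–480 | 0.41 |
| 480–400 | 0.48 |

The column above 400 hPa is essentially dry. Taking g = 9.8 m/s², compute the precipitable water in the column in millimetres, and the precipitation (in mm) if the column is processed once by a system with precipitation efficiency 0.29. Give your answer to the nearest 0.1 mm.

Precipitable water is the column-integrated vapour mass per unit area: PW = (1/g) Σ q̄ Δp, with q in kg/kg and Δp in Pa (1 kg/m² of water = 1 mm).
Layer 1020–590 hPa: Δp = 430 hPa = 43000 Pa, q̄ = 0.0014 kg/kg → 0.0014 × 43000 / 9.8 = 6.14 mm
Layer 590–480 hPa: Δp = 110 hPa = 11000 Pa, q̄ = 0.00041 kg/kg → 0.00041 × 11000 / 9.8 = 0.46 mm
Layer 480–400 hPa: Δp = 80 hPa = 8000 Pa, q̄ = 0.00048 kg/kg → 0.00048 × 8000 / 9.8 = 0.39 mm
PW = 6.14 + 0.46 + 0.39 = 6.99 ≈ 7.0 mm.
Precipitation = ε × PW = 0.29 × 7.0 = 2.0 mm.

PW ≈ 7.0 mm; precipitation ≈ 2.0 mm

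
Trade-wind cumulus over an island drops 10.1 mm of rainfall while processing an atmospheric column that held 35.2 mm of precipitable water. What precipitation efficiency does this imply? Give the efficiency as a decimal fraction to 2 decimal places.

ε = rainfall / PW = 10.1 / 35.2 = 0.29.

ε ≈ 0.29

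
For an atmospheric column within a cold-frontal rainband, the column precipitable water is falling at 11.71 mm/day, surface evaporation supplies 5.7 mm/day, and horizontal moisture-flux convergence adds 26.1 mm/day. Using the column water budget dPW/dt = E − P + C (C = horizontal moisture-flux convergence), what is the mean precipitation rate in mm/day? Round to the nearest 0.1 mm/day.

P ≈ 43.5 mm/day

dPW/dt = -11.71 mm/day.
P = E + C − dPW/dt = 5.7 + (26.1) − (-11.71) = 43.5 mm/day.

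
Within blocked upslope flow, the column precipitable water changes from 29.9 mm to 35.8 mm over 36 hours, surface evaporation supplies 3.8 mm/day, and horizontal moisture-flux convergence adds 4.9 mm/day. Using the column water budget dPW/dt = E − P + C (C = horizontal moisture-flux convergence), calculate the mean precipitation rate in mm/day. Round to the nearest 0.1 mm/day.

P ≈ 4.8 mm/day

dPW/dt = (35.8 − 29.9) mm / (36/24 day) = +3.933 mm/day.
P = E + C − dPW/dt = 3.8 + (4.9) − (+3.933) = 4.8 mm/day.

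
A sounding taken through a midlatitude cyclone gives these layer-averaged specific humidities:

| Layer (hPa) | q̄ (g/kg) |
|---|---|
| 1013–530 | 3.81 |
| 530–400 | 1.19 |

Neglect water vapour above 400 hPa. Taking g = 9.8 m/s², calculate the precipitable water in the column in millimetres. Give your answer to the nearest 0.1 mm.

Precipitable water is the column-integrated vapour mass per unit area: PW = (1/g) Σ q̄ Δp, with q in kg/kg and Δp in Pa (1 kg/m² of water = 1 mm).
Layer 1013–530 hPa: Δp = 483 hPa = 48300 Pa, q̄ = 0.00381 kg/kg → 0.00381 × 48300 / 9.8 = 18.78 mm
Layer 530–400 hPa: Δp = 130 hPa = 13000 Pa, q̄ = 0.00119 kg/kg → 0.00119 × 13000 / 9.8 = 1.58 mm
PW = 18.78 + 1.58 = 20.36 ≈ 20.4 mm.

PW ≈ 20.4 mm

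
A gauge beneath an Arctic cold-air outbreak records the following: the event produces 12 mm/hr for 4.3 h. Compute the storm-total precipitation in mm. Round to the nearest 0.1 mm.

Total = Σ Rᵢ Δtᵢ = 12 × 4.3
      = 51.6 = 51.6 mm.

total ≈ 51.6 mm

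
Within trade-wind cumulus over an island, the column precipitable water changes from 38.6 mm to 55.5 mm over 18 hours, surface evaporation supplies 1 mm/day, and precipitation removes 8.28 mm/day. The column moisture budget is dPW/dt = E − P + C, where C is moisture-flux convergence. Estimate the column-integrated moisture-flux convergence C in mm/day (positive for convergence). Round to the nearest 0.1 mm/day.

dPW/dt = (55.5 − 38.6) mm / (18/24 day) = +22.533 mm/day.
C = dPW/dt − E + P = (+22.533) − 1 + 8.28 = 29.8 mm/day.

C ≈ 29.8 mm/day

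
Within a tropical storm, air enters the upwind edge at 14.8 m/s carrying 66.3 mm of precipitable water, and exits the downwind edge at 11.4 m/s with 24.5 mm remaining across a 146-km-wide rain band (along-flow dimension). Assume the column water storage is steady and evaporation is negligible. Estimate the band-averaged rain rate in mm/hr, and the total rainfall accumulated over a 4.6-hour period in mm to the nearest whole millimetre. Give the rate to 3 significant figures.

Column moisture flux per unit crosswind length is F = V × PW.
Inflow: F_in = 14.8 × 66.3 = 981.24 mm·m/s
Outflow: F_out = 11.4 × 24.5 = 279.3 mm·m/s
Steady-state rate R = (F_in − F_out)/L = (981.24 − 279.3) / 146000 m = 4.808e-03 mm/s.
R = 4.808e-03 × 3600 = 17.3 mm/hr.
Over 4.6 h: total = 17.3 × 4.6 = 79.58 ≈ 80 mm.

R ≈ 17.3 mm/hr; total ≈ 80 mm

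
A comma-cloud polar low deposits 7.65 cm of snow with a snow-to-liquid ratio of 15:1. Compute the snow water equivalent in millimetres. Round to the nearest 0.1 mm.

SWE ≈ 5.1 mm

SWE = snow depth / ratio = 7.65 cm / 15 = 0.510 cm = 5.1 mm.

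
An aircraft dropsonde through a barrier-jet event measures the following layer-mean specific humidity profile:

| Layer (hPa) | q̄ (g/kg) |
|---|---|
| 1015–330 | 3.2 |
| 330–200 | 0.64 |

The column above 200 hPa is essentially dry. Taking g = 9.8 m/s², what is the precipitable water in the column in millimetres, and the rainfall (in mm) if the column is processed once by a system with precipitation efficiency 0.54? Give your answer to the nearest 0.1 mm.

PW ≈ 23.2 mm; rainfall ≈ 12.5 mm

Precipitable water is the column-integrated vapour mass per unit area: PW = (1/g) Σ q̄ Δp, with q in kg/kg and Δp in Pa (1 kg/m² of water = 1 mm).
Layer 1015–330 hPa: Δp = 685 hPa = 68500 Pa, q̄ = 0.0032 kg/kg → 0.0032 × 68500 / 9.8 = 22.37 mm
Layer 330–200 hPa: Δp = 130 hPa = 13000 Pa, q̄ = 0.00064 kg/kg → 0.00064 × 13000 / 9.8 = 0.85 mm
PW = 22.37 + 0.85 = 23.22 ≈ 23.2 mm.
Rainfall = ε × PW = 0.54 × 23.2 = 12.5 mm.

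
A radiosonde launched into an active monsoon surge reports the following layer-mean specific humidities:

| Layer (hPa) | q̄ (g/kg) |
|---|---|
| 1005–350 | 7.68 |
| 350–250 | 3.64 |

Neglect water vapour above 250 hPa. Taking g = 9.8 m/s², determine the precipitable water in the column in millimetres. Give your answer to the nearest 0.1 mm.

PW ≈ 55.0 mm

Precipitable water is the column-integrated vapour mass per unit area: PW = (1/g) Σ q̄ Δp, with q in kg/kg and Δp in Pa (1 kg/m² of water = 1 mm).
Layer 1005–350 hPa: Δp = 655 hPa = 65500 Pa, q̄ = 0.00768 kg/kg → 0.00768 × 65500 / 9.8 = 51.33 mm
Layer 350–250 hPa: Δp = 100 hPa = 10000 Pa, q̄ = 0.00364 kg/kg → 0.00364 × 10000 / 9.8 = 3.71 mm
PW = 51.33 + 3.71 = 55.04 ≈ 55.0 mm.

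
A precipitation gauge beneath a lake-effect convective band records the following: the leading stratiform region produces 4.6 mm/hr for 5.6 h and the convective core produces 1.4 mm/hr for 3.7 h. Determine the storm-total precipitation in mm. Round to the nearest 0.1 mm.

total ≈ 30.9 mm

Total = Σ Rᵢ Δtᵢ = 4.6 × 5.6 + 1.4 × 3.7
      = 25.76 + 5.18 = 30.9 mm.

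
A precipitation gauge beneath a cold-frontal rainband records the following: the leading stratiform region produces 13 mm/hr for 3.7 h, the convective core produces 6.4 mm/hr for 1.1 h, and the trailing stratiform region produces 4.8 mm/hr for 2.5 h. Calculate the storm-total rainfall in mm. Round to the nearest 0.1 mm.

Total = Σ Rᵢ Δtᵢ = 13 × 3.7 + 6.4 × 1.1 + 4.8 × 2.5
      = 48.1 + 7.04 + 12 = 67.1 mm.

total ≈ 67.1 mm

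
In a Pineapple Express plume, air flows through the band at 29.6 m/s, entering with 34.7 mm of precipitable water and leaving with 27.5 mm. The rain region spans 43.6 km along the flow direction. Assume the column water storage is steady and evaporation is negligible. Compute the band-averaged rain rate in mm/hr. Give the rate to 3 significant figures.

R ≈ 17.6 mm/hr

Column moisture flux per unit crosswind length is F = V × PW.
Inflow: F_in = 29.6 × 34.7 = 1027.12 mm·m/s
Outflow: F_out = 29.6 × 27.5 = 814 mm·m/s
Steady-state rate R = (F_in − F_out)/L = (1027.12 − 814) / 43600 m = 4.888e-03 mm/s.
R = 4.888e-03 × 3600 = 17.6 mm/hr.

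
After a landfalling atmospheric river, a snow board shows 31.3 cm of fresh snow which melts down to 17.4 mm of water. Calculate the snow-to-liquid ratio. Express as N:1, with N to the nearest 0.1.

ratio ≈ 18.0

Ratio = snow depth / SWE = 313 mm / 17.4 mm = 18.0, i.e. 18.0:1.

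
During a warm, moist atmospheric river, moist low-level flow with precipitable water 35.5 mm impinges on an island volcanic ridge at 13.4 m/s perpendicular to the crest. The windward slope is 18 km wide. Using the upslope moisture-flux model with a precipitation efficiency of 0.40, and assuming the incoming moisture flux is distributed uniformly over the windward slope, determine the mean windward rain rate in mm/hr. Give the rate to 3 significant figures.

R ≈ 38.1 mm/hr

Incoming column moisture flux per unit ridge length: F = V × PW = 13.4 × 35.5 = 475.7 mm·m/s.
Spread over the 18 km slope with efficiency ε = 0.40: R = ε·F/W = 0.40 × 475.7 / 18000 m = 1.057e-02 mm/s.
R = 1.057e-02 × 3600 = 38.1 mm/hr.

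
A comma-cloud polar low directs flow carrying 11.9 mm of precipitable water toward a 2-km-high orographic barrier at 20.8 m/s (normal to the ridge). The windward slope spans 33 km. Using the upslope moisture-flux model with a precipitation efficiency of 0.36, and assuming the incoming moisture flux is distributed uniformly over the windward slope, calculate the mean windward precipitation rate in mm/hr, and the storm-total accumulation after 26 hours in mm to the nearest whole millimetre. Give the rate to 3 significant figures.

Incoming column moisture flux per unit ridge length: F = V × PW = 20.8 × 11.9 = 247.52 mm·m/s.
Spread over the 33 km slope with efficiency ε = 0.36: R = ε·F/W = 0.36 × 247.52 / 33000 m = 2.700e-03 mm/s.
R = 2.700e-03 × 3600 = 9.72 mm/hr.
Over 26 h: total = 9.72 × 26 = 252.72 ≈ 253 mm.

R ≈ 9.72 mm/hr; total ≈ 253 mm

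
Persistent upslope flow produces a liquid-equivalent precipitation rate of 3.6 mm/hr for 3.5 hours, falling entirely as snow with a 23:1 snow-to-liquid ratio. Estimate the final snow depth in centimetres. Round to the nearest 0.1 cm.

snow depth ≈ 29.0 cm

Liquid-equivalent depth = 3.6 × 3.5 = 12.6 mm.
Snow depth = 12.6 mm × 23 = 289.8 mm = 29.0 cm.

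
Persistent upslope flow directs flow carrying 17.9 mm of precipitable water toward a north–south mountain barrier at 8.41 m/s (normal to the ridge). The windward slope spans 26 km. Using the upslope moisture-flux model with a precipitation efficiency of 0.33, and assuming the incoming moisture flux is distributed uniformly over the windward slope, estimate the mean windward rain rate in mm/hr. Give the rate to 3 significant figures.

Incoming column moisture flux per unit ridge length: F = V × PW = 8.41 × 17.9 = 150.539 mm·m/s.
Spread over the 26 km slope with efficiency ε = 0.33: R = ε·F/W = 0.33 × 150.539 / 26000 m = 1.911e-03 mm/s.
R = 1.911e-03 × 3600 = 6.88 mm/hr.

R ≈ 6.88 mm/hr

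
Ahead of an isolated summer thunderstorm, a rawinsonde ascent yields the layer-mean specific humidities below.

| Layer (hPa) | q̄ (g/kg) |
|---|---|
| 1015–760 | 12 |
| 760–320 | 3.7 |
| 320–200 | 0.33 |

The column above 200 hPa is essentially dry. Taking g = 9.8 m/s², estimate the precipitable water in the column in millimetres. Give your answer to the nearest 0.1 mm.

PW ≈ 48.2 mm

Precipitable water is the column-integrated vapour mass per unit area: PW = (1/g) Σ q̄ Δp, with q in kg/kg and Δp in Pa (1 kg/m² of water = 1 mm).
Layer 1015–760 hPa: Δp = 255 hPa = 25500 Pa, q̄ = 0.012 kg/kg → 0.012 × 25500 / 9.8 = 31.22 mm
Layer 760–320 hPa: Δp = 440 hPa = 44000 Pa, q̄ = 0.0037 kg/kg → 0.0037 × 44000 / 9.8 = 16.61 mm
Layer 320–200 hPa: Δp = 120 hPa = 12000 Pa, q̄ = 0.00033 kg/kg → 0.00033 × 12000 / 9.8 = 0.40 mm
PW = 31.22 + 16.61 + 0.40 = 48.23 ≈ 48.2 mm.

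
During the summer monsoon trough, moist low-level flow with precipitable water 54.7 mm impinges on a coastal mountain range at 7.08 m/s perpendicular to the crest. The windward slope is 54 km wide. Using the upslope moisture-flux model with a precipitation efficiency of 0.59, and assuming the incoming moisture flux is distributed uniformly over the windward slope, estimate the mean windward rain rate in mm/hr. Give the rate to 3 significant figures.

Incoming column moisture flux per unit ridge length: F = V × PW = 7.08 × 54.7 = 387.276 mm·m/s.
Spread over the 54 km slope with efficiency ε = 0.59: R = ε·F/W = 0.59 × 387.276 / 54000 m = 4.231e-03 mm/s.
R = 4.231e-03 × 3600 = 15.2 mm/hr.

R ≈ 15.2 mm/hr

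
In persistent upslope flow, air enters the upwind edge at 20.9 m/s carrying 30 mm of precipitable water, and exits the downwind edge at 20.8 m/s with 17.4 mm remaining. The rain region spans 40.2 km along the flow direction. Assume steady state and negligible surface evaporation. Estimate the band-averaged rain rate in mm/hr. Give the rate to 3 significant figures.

R ≈ 23.7 mm/hr

Column moisture flux per unit crosswind length is F = V × PW.
Inflow: F_in = 20.9 × 30 = 627 mm·m/s
Outflow: F_out = 20.8 × 17.4 = 361.92 mm·m/s
Steady-state rate R = (F_in − F_out)/L = (627 − 361.92) / 40200 m = 6.594e-03 mm/s.
R = 6.594e-03 × 3600 = 23.7 mm/hr.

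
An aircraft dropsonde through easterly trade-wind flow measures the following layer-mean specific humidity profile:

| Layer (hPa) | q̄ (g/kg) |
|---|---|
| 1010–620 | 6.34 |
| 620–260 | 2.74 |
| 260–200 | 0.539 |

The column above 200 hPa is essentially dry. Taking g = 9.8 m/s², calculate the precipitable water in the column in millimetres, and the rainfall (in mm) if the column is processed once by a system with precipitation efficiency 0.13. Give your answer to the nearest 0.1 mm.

PW ≈ 35.6 mm; rainfall ≈ 4.6 mm

Precipitable water is the column-integrated vapour mass per unit area: PW = (1/g) Σ q̄ Δp, with q in kg/kg and Δp in Pa (1 kg/m² of water = 1 mm).
Layer 1010–620 hPa: Δp = 390 hPa = 39000 Pa, q̄ = 0.00634 kg/kg → 0.00634 × 39000 / 9.8 = 25.23 mm
Layer 620–260 hPa: Δp = 360 hPa = 36000 Pa, q̄ = 0.00274 kg/kg → 0.00274 × 36000 / 9.8 = 10.07 mm
Layer 260–200 hPa: Δp = 60 hPa = 6000 Pa, q̄ = 0.000539 kg/kg → 0.000539 × 6000 / 9.8 = 0.33 mm
PW = 25.23 + 10.07 + 0.33 = 35.63 ≈ 35.6 mm.
Rainfall = ε × PW = 0.13 × 35.6 = 4.6 mm.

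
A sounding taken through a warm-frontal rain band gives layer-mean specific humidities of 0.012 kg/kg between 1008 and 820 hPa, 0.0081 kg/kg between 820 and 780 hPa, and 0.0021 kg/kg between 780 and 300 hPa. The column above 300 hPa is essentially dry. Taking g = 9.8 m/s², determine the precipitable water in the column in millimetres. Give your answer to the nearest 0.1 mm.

Precipitable water is the column-integrated vapour mass per unit area: PW = (1/g) Σ q̄ Δp, with q in kg/kg and Δp in Pa (1 kg/m² of water = 1 mm).
Layer 1008–820 hPa: Δp = 188 hPa = 18800 Pa, q̄ = 0.012 kg/kg → 0.012 × 18800 / 9.8 = 23.02 mm
Layer 820–780 hPa: Δp = 40 hPa = 4000 Pa, q̄ = 0.0081 kg/kg → 0.0081 × 4000 / 9.8 = 3.31 mm
Layer 780–300 hPa: Δp = 480 hPa = 48000 Pa, q̄ = 0.0021 kg/kg → 0.0021 × 48000 / 9.8 = 10.29 mm
PW = 23.02 + 3.31 + 10.29 = 36.62 ≈ 36.6 mm.

PW ≈ 36.6 mm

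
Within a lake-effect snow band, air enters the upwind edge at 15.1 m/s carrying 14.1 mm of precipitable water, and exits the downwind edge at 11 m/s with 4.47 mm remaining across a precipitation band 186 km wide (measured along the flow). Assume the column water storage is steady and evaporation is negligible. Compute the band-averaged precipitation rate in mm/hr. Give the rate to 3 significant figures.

Column moisture flux per unit crosswind length is F = V × PW.
Inflow: F_in = 15.1 × 14.1 = 212.91 mm·m/s
Outflow: F_out = 11 × 4.47 = 49.17 mm·m/s
Steady-state rate R = (F_in − F_out)/L = (212.91 − 49.17) / 186000 m = 8.803e-04 mm/s.
R = 8.803e-04 × 3600 = 3.17 mm/hr.

R ≈ 3.17 mm/hr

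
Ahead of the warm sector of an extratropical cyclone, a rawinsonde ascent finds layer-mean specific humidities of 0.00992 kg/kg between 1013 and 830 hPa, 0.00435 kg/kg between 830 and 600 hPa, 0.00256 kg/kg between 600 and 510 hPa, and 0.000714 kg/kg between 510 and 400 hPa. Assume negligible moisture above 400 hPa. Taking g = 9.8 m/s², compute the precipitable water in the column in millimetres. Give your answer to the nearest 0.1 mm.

Precipitable water is the column-integrated vapour mass per unit area: PW = (1/g) Σ q̄ Δp, with q in kg/kg and Δp in Pa (1 kg/m² of water = 1 mm).
Layer 1013–830 hPa: Δp = 183 hPa = 18300 Pa, q̄ = 0.00992 kg/kg → 0.00992 × 18300 / 9.8 = 18.52 mm
Layer 830–600 hPa: Δp = 230 hPa = 23000 Pa, q̄ = 0.00435 kg/kg → 0.00435 × 23000 / 9.8 = 10.21 mm
Layer 600–510 hPa: Δp = 90 hPa = 9000 Pa, q̄ = 0.00256 kg/kg → 0.00256 × 9000 / 9.8 = 2.35 mm
Layer 510–400 hPa: Δp = 110 hPa = 11000 Pa, q̄ = 0.000714 kg/kg → 0.000714 × 11000 / 9.8 = 0.80 mm
PW = 18.52 + 10.21 + 2.35 + 0.80 = 31.88 ≈ 31.9 mm.

PW ≈ 31.9 mm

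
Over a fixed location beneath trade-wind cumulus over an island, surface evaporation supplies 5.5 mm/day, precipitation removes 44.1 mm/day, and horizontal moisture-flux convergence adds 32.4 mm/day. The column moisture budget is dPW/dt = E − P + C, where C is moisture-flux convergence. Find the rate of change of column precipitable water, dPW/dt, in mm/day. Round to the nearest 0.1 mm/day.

dPW/dt = E − P + C = 5.5 − 44.1 + (32.4) = -6.2 mm/day.

dPW/dt ≈ -6.2 mm/day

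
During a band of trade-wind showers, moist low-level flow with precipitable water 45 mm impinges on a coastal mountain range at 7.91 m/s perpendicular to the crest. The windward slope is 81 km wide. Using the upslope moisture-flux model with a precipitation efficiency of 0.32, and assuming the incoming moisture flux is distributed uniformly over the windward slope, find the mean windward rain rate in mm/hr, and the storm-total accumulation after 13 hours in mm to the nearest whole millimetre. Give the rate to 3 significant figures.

R ≈ 5.06 mm/hr; total ≈ 66 mm

Incoming column moisture flux per unit ridge length: F = V × PW = 7.91 × 45 = 355.95 mm·m/s.
Spread over the 81 km slope with efficiency ε = 0.32: R = ε·F/W = 0.32 × 355.95 / 81000 m = 1.406e-03 mm/s.
R = 1.406e-03 × 3600 = 5.06 mm/hr.
Over 13 h: total = 5.06 × 13 = 65.78 ≈ 66 mm.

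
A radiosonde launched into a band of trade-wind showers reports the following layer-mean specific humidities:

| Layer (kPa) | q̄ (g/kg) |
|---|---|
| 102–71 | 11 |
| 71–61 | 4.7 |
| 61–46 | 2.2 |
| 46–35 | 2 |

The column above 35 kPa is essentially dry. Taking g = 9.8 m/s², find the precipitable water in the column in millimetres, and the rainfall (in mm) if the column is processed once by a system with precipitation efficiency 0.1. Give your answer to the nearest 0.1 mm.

PW ≈ 45.2 mm; rainfall ≈ 4.5 mm

Precipitable water is the column-integrated vapour mass per unit area: PW = (1/g) Σ q̄ Δp, with q in kg/kg and Δp in Pa (1 kg/m² of water = 1 mm).
Layer 102–71 kPa: Δp = 310 hPa = 31000 Pa, q̄ = 0.011 kg/kg → 0.011 × 31000 / 9.8 = 34.80 mm
Layer 71–61 kPa: Δp = 100 hPa = 10000 Pa, q̄ = 0.0047 kg/kg → 0.0047 × 10000 / 9.8 = 4.80 mm
Layer 61–46 kPa: Δp = 150 hPa = 15000 Pa, q̄ = 0.0022 kg/kg → 0.0022 × 15000 / 9.8 = 3.37 mm
Layer 46–35 kPa: Δp = 110 hPa = 11000 Pa, q̄ = 0.002 kg/kg → 0.002 × 11000 / 9.8 = 2.24 mm
PW = 34.80 + 4.80 + 3.37 + 2.24 = 45.21 ≈ 45.2 mm.
Rainfall = ε × PW = 0.1 × 45.2 = 4.5 mm.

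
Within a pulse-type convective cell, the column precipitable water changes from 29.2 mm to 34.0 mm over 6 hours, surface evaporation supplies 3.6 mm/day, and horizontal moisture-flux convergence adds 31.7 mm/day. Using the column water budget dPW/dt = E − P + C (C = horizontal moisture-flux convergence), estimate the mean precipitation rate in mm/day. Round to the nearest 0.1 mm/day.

P ≈ 16.1 mm/day

dPW/dt = (34.0 − 29.2) mm / (6/24 day) = +19.200 mm/day.
P = E + C − dPW/dt = 3.6 + (31.7) − (+19.200) = 16.1 mm/day.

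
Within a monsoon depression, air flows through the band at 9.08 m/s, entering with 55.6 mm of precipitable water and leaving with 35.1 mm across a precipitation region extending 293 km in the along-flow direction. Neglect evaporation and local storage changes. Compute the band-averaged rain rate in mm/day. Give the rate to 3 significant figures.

R ≈ 54.9 mm/day

Column moisture flux per unit crosswind length is F = V × PW.
Inflow: F_in = 9.08 × 55.6 = 504.848 mm·m/s
Outflow: F_out = 9.08 × 35.1 = 318.708 mm·m/s
Steady-state rate R = (F_in − F_out)/L = (504.848 − 318.708) / 293000 m = 6.353e-04 mm/s.
R = 6.353e-04 × 3600 × 24 = 54.9 mm/day.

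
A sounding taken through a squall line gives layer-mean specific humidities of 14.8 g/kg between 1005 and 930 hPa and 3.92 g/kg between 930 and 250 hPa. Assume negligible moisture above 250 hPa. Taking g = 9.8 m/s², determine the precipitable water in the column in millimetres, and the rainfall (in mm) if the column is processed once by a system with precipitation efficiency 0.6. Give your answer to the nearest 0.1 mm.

PW ≈ 38.5 mm; rainfall ≈ 23.1 mm

Precipitable water is the column-integrated vapour mass per unit area: PW = (1/g) Σ q̄ Δp, with q in kg/kg and Δp in Pa (1 kg/m² of water = 1 mm).
Layer 1005–930 hPa: Δp = 75 hPa = 7500 Pa, q̄ = 0.0148 kg/kg → 0.0148 × 7500 / 9.8 = 11.33 mm
Layer 930–250 hPa: Δp = 680 hPa = 68000 Pa, q̄ = 0.00392 kg/kg → 0.00392 × 68000 / 9.8 = 27.20 mm
PW = 11.33 + 27.20 = 38.53 ≈ 38.5 mm.
Rainfall = ε × PW = 0.6 × 38.5 = 23.1 mm.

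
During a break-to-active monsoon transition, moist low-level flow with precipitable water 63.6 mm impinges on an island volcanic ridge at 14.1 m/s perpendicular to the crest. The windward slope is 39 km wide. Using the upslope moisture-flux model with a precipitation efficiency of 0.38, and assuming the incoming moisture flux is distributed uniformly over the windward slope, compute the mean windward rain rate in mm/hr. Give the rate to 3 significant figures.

Incoming column moisture flux per unit ridge length: F = V × PW = 14.1 × 63.6 = 896.76 mm·m/s.
Spread over the 39 km slope with efficiency ε = 0.38: R = ε·F/W = 0.38 × 896.76 / 39000 m = 8.738e-03 mm/s.
R = 8.738e-03 × 3600 = 31.5 mm/hr.

R ≈ 31.5 mm/hr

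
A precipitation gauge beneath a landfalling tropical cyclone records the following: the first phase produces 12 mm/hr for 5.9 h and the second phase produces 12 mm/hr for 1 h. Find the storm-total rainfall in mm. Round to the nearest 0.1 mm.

total ≈ 82.8 mm

Total = Σ Rᵢ Δtᵢ = 12 × 5.9 + 12 × 1
      = 70.8 + 12 = 82.8 mm.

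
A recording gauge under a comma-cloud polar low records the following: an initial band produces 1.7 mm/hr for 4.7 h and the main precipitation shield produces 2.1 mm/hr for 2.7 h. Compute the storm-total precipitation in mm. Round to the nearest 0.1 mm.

Total = Σ Rᵢ Δtᵢ = 1.7 × 4.7 + 2.1 × 2.7
      = 7.99 + 5.67 = 13.7 mm.

total ≈ 13.7 mm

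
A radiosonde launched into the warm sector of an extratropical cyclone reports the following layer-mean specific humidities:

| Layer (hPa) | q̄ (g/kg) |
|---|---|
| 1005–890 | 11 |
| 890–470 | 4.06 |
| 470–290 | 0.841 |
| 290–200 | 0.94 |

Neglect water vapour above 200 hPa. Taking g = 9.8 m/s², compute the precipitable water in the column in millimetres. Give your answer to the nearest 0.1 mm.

PW ≈ 32.7 mm

Precipitable water is the column-integrated vapour mass per unit area: PW = (1/g) Σ q̄ Δp, with q in kg/kg and Δp in Pa (1 kg/m² of water = 1 mm).
Layer 1005–890 hPa: Δp = 115 hPa = 11500 Pa, q̄ = 0.011 kg/kg → 0.011 × 11500 / 9.8 = 12.91 mm
Layer 890–470 hPa: Δp = 420 hPa = 42000 Pa, q̄ = 0.00406 kg/kg → 0.00406 × 42000 / 9.8 = 17.40 mm
Layer 470–290 hPa: Δp = 180 hPa = 18000 Pa, q̄ = 0.000841 kg/kg → 0.000841 × 18000 / 9.8 = 1.54 mm
Layer 290–200 hPa: Δp = 90 hPa = 9000 Pa, q̄ = 0.00094 kg/kg → 0.00094 × 9000 / 9.8 = 0.86 mm
PW = 12.91 + 17.40 + 1.54 + 0.86 = 32.71 ≈ 32.7 mm.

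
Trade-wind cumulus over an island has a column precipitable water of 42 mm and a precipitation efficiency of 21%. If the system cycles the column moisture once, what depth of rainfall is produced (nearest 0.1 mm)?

rainfall ≈ 8.8 mm

Rainfall = ε × PW = 0.21 × 42 = 8.8 mm.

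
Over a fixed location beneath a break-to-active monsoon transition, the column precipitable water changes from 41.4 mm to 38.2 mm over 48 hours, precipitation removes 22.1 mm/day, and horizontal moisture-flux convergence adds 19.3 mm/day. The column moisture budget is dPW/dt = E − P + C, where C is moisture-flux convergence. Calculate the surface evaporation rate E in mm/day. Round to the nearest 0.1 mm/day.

dPW/dt = (38.2 − 41.4) mm / (48/24 day) = -1.600 mm/day.
E = dPW/dt + P − C = (-1.600) + 22.1 − (19.3) = 1.2 mm/day.

E ≈ 1.2 mm/day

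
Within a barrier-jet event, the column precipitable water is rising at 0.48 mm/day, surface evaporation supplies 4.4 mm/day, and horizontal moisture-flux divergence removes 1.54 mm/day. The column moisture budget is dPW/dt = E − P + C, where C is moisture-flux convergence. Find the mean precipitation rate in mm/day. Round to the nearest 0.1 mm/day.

dPW/dt = +0.48 mm/day.
P = E + C − dPW/dt = 4.4 + (-1.54) − (+0.48) = 2.4 mm/day.

P ≈ 2.4 mm/day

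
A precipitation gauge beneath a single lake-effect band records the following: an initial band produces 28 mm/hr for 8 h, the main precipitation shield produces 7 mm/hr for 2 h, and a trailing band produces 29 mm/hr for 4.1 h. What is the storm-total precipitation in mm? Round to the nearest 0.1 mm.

Total = Σ Rᵢ Δtᵢ = 28 × 8 + 7 × 2 + 29 × 4.1
      = 224 + 14 + 118.9 = 356.9 mm.

total ≈ 356.9 mm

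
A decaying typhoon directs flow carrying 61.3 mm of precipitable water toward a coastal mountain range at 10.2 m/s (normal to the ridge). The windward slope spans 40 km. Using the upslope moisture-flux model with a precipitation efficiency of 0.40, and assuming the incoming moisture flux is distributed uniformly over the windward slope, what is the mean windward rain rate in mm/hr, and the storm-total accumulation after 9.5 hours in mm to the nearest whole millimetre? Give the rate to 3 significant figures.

R ≈ 22.5 mm/hr; total ≈ 214 mm

Incoming column moisture flux per unit ridge length: F = V × PW = 10.2 × 61.3 = 625.26 mm·m/s.
Spread over the 40 km slope with efficiency ε = 0.40: R = ε·F/W = 0.40 × 625.26 / 40000 m = 6.253e-03 mm/s.
R = 6.253e-03 × 3600 = 22.5 mm/hr.
Over 9.5 h: total = 22.5 × 9.5 = 213.75 ≈ 214 mm.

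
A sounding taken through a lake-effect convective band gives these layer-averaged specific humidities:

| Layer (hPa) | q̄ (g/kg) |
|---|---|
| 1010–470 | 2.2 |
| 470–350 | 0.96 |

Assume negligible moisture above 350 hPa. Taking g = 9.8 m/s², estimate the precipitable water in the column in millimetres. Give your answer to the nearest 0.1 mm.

Precipitable water is the column-integrated vapour mass per unit area: PW = (1/g) Σ q̄ Δp, with q in kg/kg and Δp in Pa (1 kg/m² of water = 1 mm).
Layer 1010–470 hPa: Δp = 540 hPa = 54000 Pa, q̄ = 0.0022 kg/kg → 0.0022 × 54000 / 9.8 = 12.12 mm
Layer 470–350 hPa: Δp = 120 hPa = 12000 Pa, q̄ = 0.00096 kg/kg → 0.00096 × 12000 / 9.8 = 1.18 mm
PW = 12.12 + 1.18 = 13.30 ≈ 13.3 mm.

PW ≈ 13.3 mm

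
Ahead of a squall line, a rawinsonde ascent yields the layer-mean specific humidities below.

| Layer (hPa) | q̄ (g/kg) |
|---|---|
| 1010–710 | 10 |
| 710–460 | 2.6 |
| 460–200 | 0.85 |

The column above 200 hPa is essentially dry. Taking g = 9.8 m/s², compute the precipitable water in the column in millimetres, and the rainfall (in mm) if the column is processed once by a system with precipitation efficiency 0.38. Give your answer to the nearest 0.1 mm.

PW ≈ 39.5 mm; rainfall ≈ 15.0 mm

Precipitable water is the column-integrated vapour mass per unit area: PW = (1/g) Σ q̄ Δp, with q in kg/kg and Δp in Pa (1 kg/m² of water = 1 mm).
Layer 1010–710 hPa: Δp = 300 hPa = 30000 Pa, q̄ = 0.01 kg/kg → 0.01 × 30000 / 9.8 = 30.61 mm
Layer 710–460 hPa: Δp = 250 hPa = 25000 Pa, q̄ = 0.0026 kg/kg → 0.0026 × 25000 / 9.8 = 6.63 mm
Layer 460–200 hPa: Δp = 260 hPa = 26000 Pa, q̄ = 0.00085 kg/kg → 0.00085 × 26000 / 9.8 = 2.26 mm
PW = 30.61 + 6.63 + 2.26 = 39.50 ≈ 39.5 mm.
Rainfall = ε × PW = 0.38 × 39.5 = 15.0 mm.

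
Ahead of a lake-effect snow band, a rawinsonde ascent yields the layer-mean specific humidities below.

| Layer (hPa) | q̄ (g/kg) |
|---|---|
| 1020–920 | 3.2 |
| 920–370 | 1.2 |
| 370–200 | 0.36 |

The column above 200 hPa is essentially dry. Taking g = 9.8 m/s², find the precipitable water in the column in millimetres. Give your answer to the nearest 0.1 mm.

Precipitable water is the column-integrated vapour mass per unit area: PW = (1/g) Σ q̄ Δp, with q in kg/kg and Δp in Pa (1 kg/m² of water = 1 mm).
Layer 1020–920 hPa: Δp = 100 hPa = 10000 Pa, q̄ = 0.0032 kg/kg → 0.0032 × 10000 / 9.8 = 3.27 mm
Layer 920–370 hPa: Δp = 550 hPa = 55000 Pa, q̄ = 0.0012 kg/kg → 0.0012 × 55000 / 9.8 = 6.73 mm
Layer 370–200 hPa: Δp = 170 hPa = 17000 Pa, q̄ = 0.00036 kg/kg → 0.00036 × 17000 / 9.8 = 0.62 mm
PW = 3.27 + 6.73 + 0.62 = 10.62 ≈ 10.6 mm.

PW ≈ 10.6 mm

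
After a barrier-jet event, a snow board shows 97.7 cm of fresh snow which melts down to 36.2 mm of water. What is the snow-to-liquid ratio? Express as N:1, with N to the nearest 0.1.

ratio ≈ 27.0

Ratio = snow depth / SWE = 977 mm / 36.2 mm = 27.0, i.e. 27.0:1.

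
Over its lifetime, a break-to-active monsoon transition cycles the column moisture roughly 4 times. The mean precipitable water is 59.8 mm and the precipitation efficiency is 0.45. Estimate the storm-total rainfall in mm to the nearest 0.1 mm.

Each cycle deposits ε × PW = 0.45 × 59.8 = 26.91 mm.
Over 4 cycles: 4 × 26.91 = 107.6 mm.

rainfall ≈ 107.6 mm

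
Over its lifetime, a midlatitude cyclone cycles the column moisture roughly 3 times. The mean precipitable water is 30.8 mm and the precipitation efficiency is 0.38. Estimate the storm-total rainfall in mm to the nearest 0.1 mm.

Each cycle deposits ε × PW = 0.38 × 30.8 = 11.704 mm.
Over 3 cycles: 3 × 11.704 = 35.1 mm.

rainfall ≈ 35.1 mm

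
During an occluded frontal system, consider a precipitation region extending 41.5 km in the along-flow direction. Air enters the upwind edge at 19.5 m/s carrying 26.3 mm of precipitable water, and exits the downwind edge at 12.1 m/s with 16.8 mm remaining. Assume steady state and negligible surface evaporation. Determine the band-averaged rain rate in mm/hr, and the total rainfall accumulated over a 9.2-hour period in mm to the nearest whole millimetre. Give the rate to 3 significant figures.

Column moisture flux per unit crosswind length is F = V × PW.
Inflow: F_in = 19.5 × 26.3 = 512.85 mm·m/s
Outflow: F_out = 12.1 × 16.8 = 203.28 mm·m/s
Steady-state rate R = (F_in − F_out)/L = (512.85 − 203.28) / 41500 m = 7.460e-03 mm/s.
R = 7.460e-03 × 3600 = 26.9 mm/hr.
Over 9.2 h: total = 26.9 × 9.2 = 247.48 ≈ 247 mm.

R ≈ 26.9 mm/hr; total ≈ 247 mm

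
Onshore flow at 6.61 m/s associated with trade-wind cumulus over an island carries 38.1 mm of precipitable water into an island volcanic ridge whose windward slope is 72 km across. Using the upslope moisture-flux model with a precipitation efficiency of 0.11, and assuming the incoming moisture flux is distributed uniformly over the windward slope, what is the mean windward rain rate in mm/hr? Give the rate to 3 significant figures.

R ≈ 1.39 mm/hr

Incoming column moisture flux per unit ridge length: F = V × PW = 6.61 × 38.1 = 251.841 mm·m/s.
Spread over the 72 km slope with efficiency ε = 0.11: R = ε·F/W = 0.11 × 251.841 / 72000 m = 3.848e-04 mm/s.
R = 3.848e-04 × 3600 = 1.39 mm/hr.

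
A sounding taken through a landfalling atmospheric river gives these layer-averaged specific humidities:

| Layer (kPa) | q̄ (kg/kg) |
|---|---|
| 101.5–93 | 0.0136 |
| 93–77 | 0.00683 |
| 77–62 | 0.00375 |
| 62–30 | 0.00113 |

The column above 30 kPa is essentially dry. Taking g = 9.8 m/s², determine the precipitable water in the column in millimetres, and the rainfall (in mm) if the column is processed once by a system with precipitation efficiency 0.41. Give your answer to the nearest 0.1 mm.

PW ≈ 32.4 mm; rainfall ≈ 13.3 mm

Precipitable water is the column-integrated vapour mass per unit area: PW = (1/g) Σ q̄ Δp, with q in kg/kg and Δp in Pa (1 kg/m² of water = 1 mm).
Layer 101.5–93 kPa: Δp = 85 hPa = 8500 Pa, q̄ = 0.0136 kg/kg → 0.0136 × 8500 / 9.8 = 11.80 mm
Layer 93–77 kPa: Δp = 160 hPa = 16000 Pa, q̄ = 0.00683 kg/kg → 0.00683 × 16000 / 9.8 = 11.15 mm
Layer 77–62 kPa: Δp = 150 hPa = 15000 Pa, q̄ = 0.00375 kg/kg → 0.00375 × 15000 / 9.8 = 5.74 mm
Layer 62–30 kPa: Δp = 320 hPa = 32000 Pa, q̄ = 0.00113 kg/kg → 0.00113 × 32000 / 9.8 = 3.69 mm
PW = 11.80 + 11.15 + 5.74 + 3.69 = 32.38 ≈ 32.4 mm.
Rainfall = ε × PW = 0.41 × 32.4 = 13.3 mm.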